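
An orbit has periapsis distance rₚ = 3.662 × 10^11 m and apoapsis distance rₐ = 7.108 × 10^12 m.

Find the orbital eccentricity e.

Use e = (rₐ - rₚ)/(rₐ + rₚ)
rₚ = 3.662 × 10^11 m
rₐ = 7.108 × 10^12 m
rₐ − rₚ = 6.7418 × 10^12 m
rₐ + rₚ = 7.4742 × 10^12 m
e = (rₐ − rₚ)/(rₐ + rₚ) = 0.90201

Final answer: e = 0.902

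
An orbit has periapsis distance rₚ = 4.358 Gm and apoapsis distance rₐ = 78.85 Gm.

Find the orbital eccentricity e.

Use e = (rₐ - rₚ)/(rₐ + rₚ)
rₚ = 4.358 Gm = 4.358 × 10^9 m
rₐ = 78.85 Gm = 7.885 × 10^10 m
rₐ − rₚ = 7.4492 × 10^10 m
rₐ + rₚ = 8.3208 × 10^10 m
e = (rₐ − rₚ)/(rₐ + rₚ) = 0.89525

Final answer: e = 0.8953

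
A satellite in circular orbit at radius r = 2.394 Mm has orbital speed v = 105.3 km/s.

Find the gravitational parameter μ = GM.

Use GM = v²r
r = 2.394 Mm = 2.394 × 10^6 m
v = 105.3 km/s = 105300 m/s
v² = 1.10881 × 10^10 m²/s²
GM = v²r = 1.10881 × 10^10 × 2.394 × 10^6 = 2.65449 × 10^16 m³/s²
GM ≈ 2.654 × 10^16 m³/s²

Final answer: GM = 2.654 × 10^16 m³/s²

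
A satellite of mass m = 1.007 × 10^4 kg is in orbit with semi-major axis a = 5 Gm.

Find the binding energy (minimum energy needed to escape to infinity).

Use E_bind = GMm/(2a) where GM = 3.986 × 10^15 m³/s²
a = 5 Gm = 5 × 10^9 m
GM = 3.986 × 10^15 m³/s²
m = 1.007 × 10^4 kg
GMm = 3.986 × 10^15 × 10070 = 4.0139 × 10^19 m³·kg/s²
2a = 1 × 10^10 m
E_bind = GMm/(2a) = 4.0139 × 10^9 J ≈ 4.014 GJ

Final answer: 4.014 GJ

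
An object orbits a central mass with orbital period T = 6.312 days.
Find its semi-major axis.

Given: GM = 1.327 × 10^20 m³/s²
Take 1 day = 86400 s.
T = 6.312 days = 545357 s
GM = 1.327 × 10^20 m³/s²
Kepler's third law: a³ = GM T² / (4π²)
T² = 2.97414 × 10^11 s²
a³ = (1.327 × 10^20) × (2.97414 × 10^11) / (4π²) = 9.99707 × 10^29 m³
a = (a³)^(1/3) = 9.99902 × 10^9 m ≈ 9.999 Gm

Final answer: 9.999 Gm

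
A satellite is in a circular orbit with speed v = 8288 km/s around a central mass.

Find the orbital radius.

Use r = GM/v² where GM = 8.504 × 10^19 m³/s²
v = 8288 km/s = 8.288 × 10^6 m/s
GM = 8.504 × 10^19 m³/s²
v² = 6.86909 × 10^13 m²/s²
r = GM/v² = (8.504 × 10^19) / (6.86909 × 10^13) = 1.23801 × 10^6 m ≈ 1.238 × 10^6 m

Final answer: 1.238 × 10^6 m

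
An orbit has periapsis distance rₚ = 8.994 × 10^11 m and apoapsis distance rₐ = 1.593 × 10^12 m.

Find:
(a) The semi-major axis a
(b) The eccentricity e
rₚ = 8.994 × 10^11 m
rₐ = 1.593 × 10^12 m
(a) a = (rₚ + rₐ)/2 = 1.2462 × 10^12 m ≈ 1.246 × 10^12 m
(b) e = (rₐ − rₚ)/(rₐ + rₚ) = (6.936 × 10^11) / (2.4924 × 10^12) = 0.278286

Final answer:
(a) a = 1.246 × 10^12 m
(b) e = 0.2783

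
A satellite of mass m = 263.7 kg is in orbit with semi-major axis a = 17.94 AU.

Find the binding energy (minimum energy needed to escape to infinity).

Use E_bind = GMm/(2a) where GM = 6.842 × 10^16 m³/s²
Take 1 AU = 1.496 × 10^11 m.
a = 17.94 AU = 2.68382 × 10^12 m
GM = 6.842 × 10^16 m³/s²
m = 263.7 kg
GMm = 6.842 × 10^16 × 263.7 = 1.80424 × 10^19 m³·kg/s²
2a = 5.36765 × 10^12 m
E_bind = GMm/(2a) = 3.36131 × 10^6 J ≈ 3.361 MJ

Final answer: 3.361 MJ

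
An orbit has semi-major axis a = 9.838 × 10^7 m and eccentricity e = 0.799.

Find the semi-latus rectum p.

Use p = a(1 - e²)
a = 9.838 × 10^7 m
e = 0.799,  e² = 0.638401,  1 − e² = 0.361599
p = a(1 − e²) = 9.838 × 10^7 m × 0.361599 = 3.55741 × 10^7 m ≈ 3.557 × 10^7 m

Final answer: p = 3.557 × 10^7 m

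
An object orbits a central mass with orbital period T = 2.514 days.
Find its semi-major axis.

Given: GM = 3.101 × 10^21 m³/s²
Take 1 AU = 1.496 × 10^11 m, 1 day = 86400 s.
T = 2.514 days = 217210 s
GM = 3.101 × 10^21 m³/s²
Kepler's third law: a³ = GM T² / (4π²)
T² = 4.718 × 10^10 s²
a³ = (3.101 × 10^21) × (4.718 × 10^10) / (4π²) = 3.70595 × 10^30 m³
a = (a³)^(1/3) = 1.54751 × 10^10 m ≈ 0.1034 AU

Final answer: 0.1034 AU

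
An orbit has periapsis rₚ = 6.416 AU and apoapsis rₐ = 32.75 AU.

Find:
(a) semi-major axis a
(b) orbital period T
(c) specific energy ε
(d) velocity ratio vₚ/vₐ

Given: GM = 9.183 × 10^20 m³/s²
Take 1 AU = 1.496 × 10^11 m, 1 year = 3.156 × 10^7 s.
rₚ = 6.416 AU = 9.59834 × 10^11 m
rₐ = 32.75 AU = 4.8994 × 10^12 m
GM = 9.183 × 10^20 m³/s²
a = (rₚ + rₐ)/2 = 2.92962 × 10^12 m
e = (rₐ − rₚ)/(rₐ + rₚ) = (3.93957 × 10^12) / (5.85923 × 10^12) = 0.672369
(a) a = 2.92962 × 10^12 m ≈ 19.58 AU
(b) a³ = 2.51439 × 10^37 m³;  T = 2π √(a³/GM) = 2π × 1.65472 × 10^8 s = 1.03969 × 10^9 s ≈ 32.94 years
(c) 2a = 5.85923 × 10^12 m;  ε = −GM/(2a) = -1.56727 × 10^8 J/kg ≈ -156.7 MJ/kg
(d) vₚ/vₐ = rₐ/rₚ (angular momentum) = (4.8994 × 10^12) / (9.59834 × 10^11) = 5.10443 ≈ 5.104

Final answer:
(a) semi-major axis a = 19.58 AU
(b) orbital period T = 32.94 years
(c) specific energy ε = -156.7 MJ/kg
(d) velocity ratio vₚ/vₐ = 5.104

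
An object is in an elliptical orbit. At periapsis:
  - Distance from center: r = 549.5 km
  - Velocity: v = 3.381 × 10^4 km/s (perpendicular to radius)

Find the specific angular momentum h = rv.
r = 549.5 km = 549500 m
v = 3.381 × 10^4 km/s = 3.381 × 10^7 m/s
h = rv = 549500 × 3.381 × 10^7 = 1.85786 × 10^13 m²/s ≈ 1.858 × 10^13 m²/s

Final answer: h = 1.858 × 10^13 m²/s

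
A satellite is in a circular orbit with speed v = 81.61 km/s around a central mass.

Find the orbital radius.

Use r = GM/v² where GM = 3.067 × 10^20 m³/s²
v = 81.61 km/s = 81610 m/s
GM = 3.067 × 10^20 m³/s²
v² = 6.66019 × 10^9 m²/s²
r = GM/v² = (3.067 × 10^20) / (6.66019 × 10^9) = 4.60497 × 10^10 m ≈ 4.605 × 10^10 m

Final answer: 4.605 × 10^10 m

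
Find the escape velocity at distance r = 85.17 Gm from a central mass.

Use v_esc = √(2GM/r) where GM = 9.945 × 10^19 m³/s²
r = 85.17 Gm = 8.517 × 10^10 m
GM = 9.945 × 10^19 m³/s²
2GM/r = 2 × (9.945 × 10^19) / (8.517 × 10^10) = 2.33533 × 10^9 m²/s²
v_esc = √(2GM/r) = 48325.2 m/s ≈ 48.33 km/s

Final answer: 48.33 km/s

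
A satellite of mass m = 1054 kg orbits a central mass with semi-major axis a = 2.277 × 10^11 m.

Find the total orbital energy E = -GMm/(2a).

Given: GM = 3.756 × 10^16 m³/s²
a = 2.277 × 10^11 m
GM = 3.756 × 10^16 m³/s²
2a = 4.554 × 10^11 m
GMm = 3.756 × 10^16 × 1054 = 3.95882 × 10^19 m³·kg/s²
E = −GMm/(2a) = -8.69307 × 10^7 J ≈ -86.93 MJ

Final answer: -86.93 MJ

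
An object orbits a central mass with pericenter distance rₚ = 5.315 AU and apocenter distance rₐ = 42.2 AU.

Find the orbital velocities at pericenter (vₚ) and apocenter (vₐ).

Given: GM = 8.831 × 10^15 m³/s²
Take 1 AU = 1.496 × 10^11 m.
rₚ = 5.315 AU = 7.95124 × 10^11 m
rₐ = 42.2 AU = 6.31312 × 10^12 m
GM = 8.831 × 10^15 m³/s²
a = (rₚ + rₐ)/2 = 3.55412 × 10^12 m
Vis-viva: v² = GM (2/r − 1/a)
vₚ² = 8.831 × 10^15 × (2.51533 × 10^-12 − 2.81363 × 10^-13) = 19728.2 m²/s²
vₚ = 140.457 m/s ≈ 140.5 m/s
vₐ² = 8.831 × 10^15 × (3.16801 × 10^-13 − 2.81363 × 10^-13) = 312.945 m²/s²
vₐ = 17.6903 m/s ≈ 17.69 m/s

Final answer: vₚ = 140.5 m/s, vₐ = 17.69 m/s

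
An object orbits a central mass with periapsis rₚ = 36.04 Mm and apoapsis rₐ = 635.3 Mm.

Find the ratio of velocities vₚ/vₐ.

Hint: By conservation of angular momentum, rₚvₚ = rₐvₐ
rₚ = 36.04 Mm = 3.604 × 10^7 m
rₐ = 635.3 Mm = 6.353 × 10^8 m
rₚvₚ = rₐvₐ  ⇒  vₚ/vₐ = rₐ/rₚ
vₚ/vₐ = (6.353 × 10^8) / (3.604 × 10^7) = 17.6276

Final answer: vₚ/vₐ = 17.63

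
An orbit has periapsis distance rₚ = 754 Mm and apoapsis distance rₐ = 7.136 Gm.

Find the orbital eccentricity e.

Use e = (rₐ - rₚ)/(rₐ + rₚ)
rₚ = 754 Mm = 7.54 × 10^8 m
rₐ = 7.136 Gm = 7.136 × 10^9 m
rₐ − rₚ = 6.382 × 10^9 m
rₐ + rₚ = 7.89 × 10^9 m
e = (rₐ − rₚ)/(rₐ + rₚ) = 0.808872

Final answer: e = 0.8089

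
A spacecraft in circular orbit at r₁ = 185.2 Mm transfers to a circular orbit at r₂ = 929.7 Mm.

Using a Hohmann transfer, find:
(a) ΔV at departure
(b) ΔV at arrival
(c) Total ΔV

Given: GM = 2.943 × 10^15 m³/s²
r₁ = 185.2 Mm = 1.852 × 10^8 m
r₂ = 929.7 Mm = 9.297 × 10^8 m
GM = 2.943 × 10^15 m³/s²
Transfer ellipse: a_t = (r₁ + r₂)/2 = 5.5745 × 10^8 m
Circular speed at r₁: v₁ = √(GM/r₁) = 3986.34 m/s
Transfer speed at r₁ (periapsis): v₁ₜ = √(GM(2/r₁ − 1/a_t)) = 5148.05 m/s
(a) ΔV₁ = v₁ₜ − v₁ = 1161.71 m/s ≈ 1.162 km/s
Circular speed at r₂: v₂ = √(GM/r₂) = 1779.2 m/s
Transfer speed at r₂ (apoapsis): v₂ₜ = √(GM(2/r₂ − 1/a_t)) = 1025.51 m/s
(b) ΔV₂ = v₂ − v₂ₜ = 753.682 m/s ≈ 753.7 m/s
(c) ΔV_total = ΔV₁ + ΔV₂ = 1915.39 m/s ≈ 1.915 km/s

Final answer:
(a) ΔV₁ = 1.162 km/s
(b) ΔV₂ = 753.7 m/s
(c) ΔV_total = 1.915 km/s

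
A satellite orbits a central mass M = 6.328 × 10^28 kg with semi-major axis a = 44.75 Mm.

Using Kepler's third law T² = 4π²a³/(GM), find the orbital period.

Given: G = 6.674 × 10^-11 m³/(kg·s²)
M = 6.328 × 10^28 kg
GM = G × M = 6.674 × 10^-11 × 6.328 × 10^28 = 4.22331 × 10^18 m³/s²
a = 44.75 Mm = 4.475 × 10^7 m
a³ = 8.96147 × 10^22 m³
T = 2π √(a³/GM) = 2π √((8.96147 × 10^22) / (4.22331 × 10^18)) = 2π × 145.668 s
T = 915.257 s ≈ 15.25 minutes

Final answer: 15.25 minutes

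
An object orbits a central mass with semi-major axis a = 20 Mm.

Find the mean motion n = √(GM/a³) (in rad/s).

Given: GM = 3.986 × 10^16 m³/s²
a = 20 Mm = 2 × 10^7 m
GM = 3.986 × 10^16 m³/s²
a³ = 8 × 10^21 m³
GM/a³ = (3.986 × 10^16) / (8 × 10^21) = 4.9825 × 10^-6 s⁻²
n = √(GM/a³) = 0.00223215 rad/s ≈ 0.002232 rad/s

Final answer: n = 0.002232 rad/s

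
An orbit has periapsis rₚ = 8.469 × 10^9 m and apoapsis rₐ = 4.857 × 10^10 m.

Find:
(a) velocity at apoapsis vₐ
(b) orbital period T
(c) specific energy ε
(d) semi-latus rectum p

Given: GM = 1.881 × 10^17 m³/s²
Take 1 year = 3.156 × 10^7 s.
rₚ = 8.469 × 10^9 m
rₐ = 4.857 × 10^10 m
GM = 1.881 × 10^17 m³/s²
a = (rₚ + rₐ)/2 = 2.85195 × 10^10 m
e = (rₐ − rₚ)/(rₐ + rₚ) = (4.0101 × 10^10) / (5.7039 × 10^10) = 0.703045
(a) vₐ² = GM (2/rₐ − 1/a) = 1.881 × 10^17 × (4.11777 × 10^-11 − 3.50637 × 10^-11) = 1.15003 × 10^6 m²/s²;  vₐ = 1072.4 m/s ≈ 1.072 km/s
(b) a³ = 2.31967 × 10^31 m³;  T = 2π √(a³/GM) = 2π × 1.1105 × 10^7 s = 6.97748 × 10^7 s ≈ 2.211 years
(c) 2a = 5.7039 × 10^10 m;  ε = −GM/(2a) = -3.29774 × 10^6 J/kg ≈ -3.298 MJ/kg
(d) 1 − e² = 0.505727;  p = a(1 − e²) = 2.85195 × 10^10 × 0.505727 = 1.44231 × 10^10 m ≈ 1.442 × 10^10 m

Final answer:
(a) velocity at apoapsis vₐ = 1.072 km/s
(b) orbital period T = 2.211 years
(c) specific energy ε = -3.298 MJ/kg
(d) semi-latus rectum p = 1.442 × 10^10 m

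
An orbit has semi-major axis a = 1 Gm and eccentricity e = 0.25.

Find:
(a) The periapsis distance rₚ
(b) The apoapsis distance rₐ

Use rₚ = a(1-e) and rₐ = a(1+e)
a = 1 Gm = 1 × 10^9 m
e = 0.25:  1 − e = 0.75,  1 + e = 1.25
(a) rₚ = a(1 − e) = 1 × 10^9 m × 0.75 = 7.5 × 10^8 m ≈ 750 Mm
(b) rₐ = a(1 + e) = 1 × 10^9 m × 1.25 = 1.25 × 10^9 m ≈ 1.25 Gm

Final answer:
(a) rₚ = 750 Mm
(b) rₐ = 1.25 Gm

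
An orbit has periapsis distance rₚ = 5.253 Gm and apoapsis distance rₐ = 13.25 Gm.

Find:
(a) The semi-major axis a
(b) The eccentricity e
rₚ = 5.253 Gm = 5.253 × 10^9 m
rₐ = 13.25 Gm = 1.325 × 10^10 m
(a) a = (rₚ + rₐ)/2 = 9.2515 × 10^9 m ≈ 9.252 Gm
(b) e = (rₐ − rₚ)/(rₐ + rₚ) = (7.997 × 10^9) / (1.8503 × 10^10) = 0.4322

Final answer:
(a) a = 9.252 Gm
(b) e = 0.4322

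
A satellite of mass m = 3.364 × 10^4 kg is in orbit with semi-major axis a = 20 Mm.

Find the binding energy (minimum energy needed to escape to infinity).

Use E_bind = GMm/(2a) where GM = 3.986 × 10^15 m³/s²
a = 20 Mm = 2 × 10^7 m
GM = 3.986 × 10^15 m³/s²
m = 3.364 × 10^4 kg
GMm = 3.986 × 10^15 × 33640 = 1.34089 × 10^20 m³·kg/s²
2a = 4 × 10^7 m
E_bind = GMm/(2a) = 3.35223 × 10^12 J ≈ 3.352 TJ

Final answer: 3.352 TJ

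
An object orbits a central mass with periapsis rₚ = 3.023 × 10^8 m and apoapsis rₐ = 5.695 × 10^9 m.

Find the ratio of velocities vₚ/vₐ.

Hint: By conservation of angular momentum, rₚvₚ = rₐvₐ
rₚ = 3.023 × 10^8 m
rₐ = 5.695 × 10^9 m
rₚvₚ = rₐvₐ  ⇒  vₚ/vₐ = rₐ/rₚ
vₚ/vₐ = (5.695 × 10^9) / (3.023 × 10^8) = 18.8389

Final answer: vₚ/vₐ = 18.84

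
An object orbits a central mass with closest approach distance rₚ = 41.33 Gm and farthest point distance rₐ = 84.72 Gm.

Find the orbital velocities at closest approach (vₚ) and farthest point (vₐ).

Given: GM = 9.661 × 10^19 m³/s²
rₚ = 41.33 Gm = 4.133 × 10^10 m
rₐ = 84.72 Gm = 8.472 × 10^10 m
GM = 9.661 × 10^19 m³/s²
a = (rₚ + rₐ)/2 = 6.3025 × 10^10 m
Vis-viva: v² = GM (2/r − 1/a)
vₚ² = 9.661 × 10^19 × (4.8391 × 10^-11 − 1.58667 × 10^-11) = 3.14217 × 10^9 m²/s²
vₚ = 56055.1 m/s ≈ 56.06 km/s
vₐ² = 9.661 × 10^19 × (2.36072 × 10^-11 − 1.58667 × 10^-11) = 7.47806 × 10^8 m²/s²
vₐ = 27346 m/s ≈ 27.35 km/s

Final answer: vₚ = 56.06 km/s, vₐ = 27.35 km/s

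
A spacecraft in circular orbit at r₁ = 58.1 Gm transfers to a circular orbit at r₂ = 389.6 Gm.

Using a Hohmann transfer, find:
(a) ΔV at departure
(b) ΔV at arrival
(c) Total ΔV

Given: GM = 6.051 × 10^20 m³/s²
r₁ = 58.1 Gm = 5.81 × 10^10 m
r₂ = 389.6 Gm = 3.896 × 10^11 m
GM = 6.051 × 10^20 m³/s²
Transfer ellipse: a_t = (r₁ + r₂)/2 = 2.2385 × 10^11 m
Circular speed at r₁: v₁ = √(GM/r₁) = 102053 m/s
Transfer speed at r₁ (periapsis): v₁ₜ = √(GM(2/r₁ − 1/a_t)) = 134635 m/s
(a) ΔV₁ = v₁ₜ − v₁ = 32581.6 m/s ≈ 32.58 km/s
Circular speed at r₂: v₂ = √(GM/r₂) = 39409.8 m/s
Transfer speed at r₂ (apoapsis): v₂ₜ = √(GM(2/r₂ − 1/a_t)) = 20077.7 m/s
(b) ΔV₂ = v₂ − v₂ₜ = 19332.1 m/s ≈ 19.33 km/s
(c) ΔV_total = ΔV₁ + ΔV₂ = 51913.7 m/s ≈ 51.91 km/s

Final answer:
(a) ΔV₁ = 32.58 km/s
(b) ΔV₂ = 19.33 km/s
(c) ΔV_total = 51.91 km/s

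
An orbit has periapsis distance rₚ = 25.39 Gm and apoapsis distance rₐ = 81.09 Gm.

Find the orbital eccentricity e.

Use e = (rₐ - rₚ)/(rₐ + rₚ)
rₚ = 25.39 Gm = 2.539 × 10^10 m
rₐ = 81.09 Gm = 8.109 × 10^10 m
rₐ − rₚ = 5.57 × 10^10 m
rₐ + rₚ = 1.0648 × 10^11 m
e = (rₐ − rₚ)/(rₐ + rₚ) = 0.523103

Final answer: e = 0.5231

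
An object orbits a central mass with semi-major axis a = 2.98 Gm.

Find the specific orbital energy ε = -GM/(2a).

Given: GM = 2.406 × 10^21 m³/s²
a = 2.98 Gm = 2.98 × 10^9 m
GM = 2.406 × 10^21 m³/s²
2a = 5.96 × 10^9 m
ε = −GM/(2a) = -4.03691 × 10^11 J/kg ≈ -403.7 GJ/kg

Final answer: -403.7 GJ/kg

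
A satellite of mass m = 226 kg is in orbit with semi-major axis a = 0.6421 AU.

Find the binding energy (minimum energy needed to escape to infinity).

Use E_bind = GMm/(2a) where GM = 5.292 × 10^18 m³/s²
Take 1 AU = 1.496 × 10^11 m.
a = 0.6421 AU = 9.60582 × 10^10 m
GM = 5.292 × 10^18 m³/s²
m = 226 kg
GMm = 5.292 × 10^18 × 226 = 1.19599 × 10^21 m³·kg/s²
2a = 1.92116 × 10^11 m
E_bind = GMm/(2a) = 6.22535 × 10^9 J ≈ 6.225 GJ

Final answer: 6.225 GJ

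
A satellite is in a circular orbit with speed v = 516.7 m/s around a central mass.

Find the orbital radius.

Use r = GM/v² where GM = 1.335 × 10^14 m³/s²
v = 516.7 m/s
GM = 1.335 × 10^14 m³/s²
v² = 266979 m²/s²
r = GM/v² = (1.335 × 10^14) / 266979 = 5.0004 × 10^8 m ≈ 500 Mm

Final answer: 500 Mm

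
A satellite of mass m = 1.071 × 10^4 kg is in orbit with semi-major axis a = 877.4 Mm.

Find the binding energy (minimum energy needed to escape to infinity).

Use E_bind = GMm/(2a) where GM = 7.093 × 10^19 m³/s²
a = 877.4 Mm = 8.774 × 10^8 m
GM = 7.093 × 10^19 m³/s²
m = 1.071 × 10^4 kg
GMm = 7.093 × 10^19 × 10710 = 7.5966 × 10^23 m³·kg/s²
2a = 1.7548 × 10^9 m
E_bind = GMm/(2a) = 4.32904 × 10^14 J ≈ 432.9 TJ

Final answer: 432.9 TJ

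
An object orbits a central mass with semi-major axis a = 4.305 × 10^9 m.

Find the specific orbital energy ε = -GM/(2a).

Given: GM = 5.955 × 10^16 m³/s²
a = 4.305 × 10^9 m
GM = 5.955 × 10^16 m³/s²
2a = 8.61 × 10^9 m
ε = −GM/(2a) = -6.91638 × 10^6 J/kg ≈ -6.916 MJ/kg

Final answer: -6.916 MJ/kg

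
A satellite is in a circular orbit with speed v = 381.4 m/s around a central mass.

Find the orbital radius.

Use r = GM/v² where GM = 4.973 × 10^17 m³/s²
v = 381.4 m/s
GM = 4.973 × 10^17 m³/s²
v² = 145466 m²/s²
r = GM/v² = (4.973 × 10^17) / 145466 = 3.41867 × 10^12 m ≈ 3.419 Tm

Final answer: 3.419 Tm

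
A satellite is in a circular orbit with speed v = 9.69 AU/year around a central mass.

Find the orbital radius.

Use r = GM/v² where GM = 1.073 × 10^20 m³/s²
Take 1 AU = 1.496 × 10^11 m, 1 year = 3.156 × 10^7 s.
v = 9.69 AU/year = 45932.3 m/s
GM = 1.073 × 10^20 m³/s²
v² = 2.10978 × 10^9 m²/s²
r = GM/v² = (1.073 × 10^20) / (2.10978 × 10^9) = 5.08584 × 10^10 m ≈ 0.34 AU

Final answer: 0.34 AU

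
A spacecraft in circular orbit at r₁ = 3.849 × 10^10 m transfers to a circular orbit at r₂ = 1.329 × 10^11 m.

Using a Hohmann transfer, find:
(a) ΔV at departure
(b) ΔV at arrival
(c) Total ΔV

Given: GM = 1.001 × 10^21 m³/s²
r₁ = 3.849 × 10^10 m
r₂ = 1.329 × 10^11 m
GM = 1.001 × 10^21 m³/s²
Transfer ellipse: a_t = (r₁ + r₂)/2 = 8.5695 × 10^10 m
Circular speed at r₁: v₁ = √(GM/r₁) = 161266 m/s
Transfer speed at r₁ (periapsis): v₁ₜ = √(GM(2/r₁ − 1/a_t)) = 200830 m/s
(a) ΔV₁ = v₁ₜ − v₁ = 39563.6 m/s ≈ 39.56 km/s
Circular speed at r₂: v₂ = √(GM/r₂) = 86787 m/s
Transfer speed at r₂ (apoapsis): v₂ₜ = √(GM(2/r₂ − 1/a_t)) = 58163.5 m/s
(b) ΔV₂ = v₂ − v₂ₜ = 28623.4 m/s ≈ 28.62 km/s
(c) ΔV_total = ΔV₁ + ΔV₂ = 68187 m/s ≈ 68.19 km/s

Final answer:
(a) ΔV₁ = 39.56 km/s
(b) ΔV₂ = 28.62 km/s
(c) ΔV_total = 68.19 km/s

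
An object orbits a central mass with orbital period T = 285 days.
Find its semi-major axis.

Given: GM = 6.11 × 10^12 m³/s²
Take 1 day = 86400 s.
T = 285 days = 2.4624 × 10^7 s
GM = 6.11 × 10^12 m³/s²
Kepler's third law: a³ = GM T² / (4π²)
T² = 6.06341 × 10^14 s²
a³ = (6.11 × 10^12) × (6.06341 × 10^14) / (4π²) = 9.38423 × 10^25 m³
a = (a³)^(1/3) = 4.54429 × 10^8 m ≈ 454.4 Mm

Final answer: 454.4 Mm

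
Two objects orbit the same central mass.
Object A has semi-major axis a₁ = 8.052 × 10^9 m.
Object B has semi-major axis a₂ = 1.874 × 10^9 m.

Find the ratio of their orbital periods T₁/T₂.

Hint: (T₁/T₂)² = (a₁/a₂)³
a₁ = 8.052 × 10^9 m
a₂ = 1.874 × 10^9 m
a₁/a₂ = 4.29669
T₁/T₂ = (a₁/a₂)^(3/2) = (4.29669)^1.5 = 8.90638

Final answer: T₁/T₂ = 8.906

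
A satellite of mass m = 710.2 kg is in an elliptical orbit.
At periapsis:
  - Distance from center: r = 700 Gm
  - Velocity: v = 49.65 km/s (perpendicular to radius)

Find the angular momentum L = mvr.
r = 700 Gm = 7 × 10^11 m
v = 49.65 km/s = 49650 m/s
vr = 49650 × 7 × 10^11 = 3.4755 × 10^16 m²/s
L = m × vr = 710.2 × 3.4755 × 10^16 = 2.4683 × 10^19 kg·m²/s ≈ 2.468 × 10^19 kg·m²/s

Final answer: L = 2.468 × 10^19 kg·m²/s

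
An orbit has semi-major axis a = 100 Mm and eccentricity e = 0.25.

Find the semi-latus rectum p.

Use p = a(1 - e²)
a = 100 Mm = 1 × 10^8 m
e = 0.25,  e² = 0.0625,  1 − e² = 0.9375
p = a(1 − e²) = 1 × 10^8 m × 0.9375 = 9.375 × 10^7 m ≈ 93.75 Mm

Final answer: p = 93.75 Mm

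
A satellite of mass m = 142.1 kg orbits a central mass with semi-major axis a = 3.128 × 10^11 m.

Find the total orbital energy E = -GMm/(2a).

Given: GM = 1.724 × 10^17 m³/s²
a = 3.128 × 10^11 m
GM = 1.724 × 10^17 m³/s²
2a = 6.256 × 10^11 m
GMm = 1.724 × 10^17 × 142.1 = 2.4498 × 10^19 m³·kg/s²
E = −GMm/(2a) = -3.91593 × 10^7 J ≈ -39.16 MJ

Final answer: -39.16 MJ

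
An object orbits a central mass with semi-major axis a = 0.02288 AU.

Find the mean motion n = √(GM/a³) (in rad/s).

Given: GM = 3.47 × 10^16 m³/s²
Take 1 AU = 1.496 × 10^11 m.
a = 0.02288 AU = 3.42285 × 10^9 m
GM = 3.47 × 10^16 m³/s²
a³ = 4.01017 × 10^28 m³
GM/a³ = (3.47 × 10^16) / (4.01017 × 10^28) = 8.653 × 10^-13 s⁻²
n = √(GM/a³) = 9.30215 × 10^-7 rad/s ≈ 9.302 × 10^-7 rad/s

Final answer: n = 9.302 × 10^-7 rad/s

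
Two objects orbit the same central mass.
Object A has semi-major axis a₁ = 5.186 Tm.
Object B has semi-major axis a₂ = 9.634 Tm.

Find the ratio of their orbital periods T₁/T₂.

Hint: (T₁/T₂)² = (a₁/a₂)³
a₁ = 5.186 Tm = 5.186 × 10^12 m
a₂ = 9.634 Tm = 9.634 × 10^12 m
a₁/a₂ = 0.538302
T₁/T₂ = (a₁/a₂)^(3/2) = (0.538302)^1.5 = 0.394947

Final answer: T₁/T₂ = 0.3949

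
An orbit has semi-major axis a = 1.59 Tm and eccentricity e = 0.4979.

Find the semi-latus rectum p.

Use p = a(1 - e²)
a = 1.59 Tm = 1.59 × 10^12 m
e = 0.4979,  e² = 0.247904,  1 − e² = 0.752096
p = a(1 − e²) = 1.59 × 10^12 m × 0.752096 = 1.19583 × 10^12 m ≈ 1.196 Tm

Final answer: p = 1.196 Tm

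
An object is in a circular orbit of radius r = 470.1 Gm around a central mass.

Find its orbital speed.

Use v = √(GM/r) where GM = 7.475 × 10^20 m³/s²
r = 470.1 Gm = 4.701 × 10^11 m
GM = 7.475 × 10^20 m³/s²
GM/r = (7.475 × 10^20) / (4.701 × 10^11) = 1.59009 × 10^9 m²/s²
v = √(GM/r) = 39875.9 m/s ≈ 39.88 km/s

Final answer: 39.88 km/s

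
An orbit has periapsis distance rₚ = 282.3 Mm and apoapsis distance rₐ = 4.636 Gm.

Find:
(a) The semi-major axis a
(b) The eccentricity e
rₚ = 282.3 Mm = 2.823 × 10^8 m
rₐ = 4.636 Gm = 4.636 × 10^9 m
(a) a = (rₚ + rₐ)/2 = 2.45915 × 10^9 m ≈ 2.459 Gm
(b) e = (rₐ − rₚ)/(rₐ + rₚ) = (4.3537 × 10^9) / (4.9183 × 10^9) = 0.885204

Final answer:
(a) a = 2.459 Gm
(b) e = 0.8852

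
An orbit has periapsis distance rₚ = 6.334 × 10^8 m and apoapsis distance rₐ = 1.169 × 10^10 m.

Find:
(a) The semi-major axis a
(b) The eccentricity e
rₚ = 6.334 × 10^8 m
rₐ = 1.169 × 10^10 m
(a) a = (rₚ + rₐ)/2 = 6.1617 × 10^9 m ≈ 6.162 × 10^9 m
(b) e = (rₐ − rₚ)/(rₐ + rₚ) = (1.10566 × 10^10) / (1.23234 × 10^10) = 0.897204

Final answer:
(a) a = 6.162 × 10^9 m
(b) e = 0.8972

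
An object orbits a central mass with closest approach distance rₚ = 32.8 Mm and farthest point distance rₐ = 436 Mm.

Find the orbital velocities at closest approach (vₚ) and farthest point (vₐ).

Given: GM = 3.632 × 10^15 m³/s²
rₚ = 32.8 Mm = 3.28 × 10^7 m
rₐ = 436 Mm = 4.36 × 10^8 m
GM = 3.632 × 10^15 m³/s²
a = (rₚ + rₐ)/2 = 2.344 × 10^8 m
Vis-viva: v² = GM (2/r − 1/a)
vₚ² = 3.632 × 10^15 × (6.09756 × 10^-8 − 4.26621 × 10^-9) = 2.05969 × 10^8 m²/s²
vₚ = 14351.6 m/s ≈ 14.35 km/s
vₐ² = 3.632 × 10^15 × (4.58716 × 10^-9 − 4.26621 × 10^-9) = 1.16567 × 10^6 m²/s²
vₐ = 1079.66 m/s ≈ 1.08 km/s

Final answer: vₚ = 14.35 km/s, vₐ = 1.08 km/s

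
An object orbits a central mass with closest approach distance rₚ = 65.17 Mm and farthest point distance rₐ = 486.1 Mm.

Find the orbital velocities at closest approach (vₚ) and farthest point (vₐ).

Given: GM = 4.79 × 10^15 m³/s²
rₚ = 65.17 Mm = 6.517 × 10^7 m
rₐ = 486.1 Mm = 4.861 × 10^8 m
GM = 4.79 × 10^15 m³/s²
a = (rₚ + rₐ)/2 = 2.75635 × 10^8 m
Vis-viva: v² = GM (2/r − 1/a)
vₚ² = 4.79 × 10^15 × (3.0689 × 10^-8 − 3.62799 × 10^-9) = 1.29622 × 10^8 m²/s²
vₚ = 11385.2 m/s ≈ 11.39 km/s
vₐ² = 4.79 × 10^15 × (4.11438 × 10^-9 − 3.62799 × 10^-9) = 2.32982 × 10^6 m²/s²
vₐ = 1526.38 m/s ≈ 1.526 km/s

Final answer: vₚ = 11.39 km/s, vₐ = 1.526 km/s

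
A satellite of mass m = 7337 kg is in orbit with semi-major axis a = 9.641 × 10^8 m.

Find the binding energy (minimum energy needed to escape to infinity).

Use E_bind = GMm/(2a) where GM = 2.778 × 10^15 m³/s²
a = 9.641 × 10^8 m
GM = 2.778 × 10^15 m³/s²
m = 7337 kg
GMm = 2.778 × 10^15 × 7337 = 2.03822 × 10^19 m³·kg/s²
2a = 1.9282 × 10^9 m
E_bind = GMm/(2a) = 1.05706 × 10^10 J ≈ 10.57 GJ

Final answer: 10.57 GJ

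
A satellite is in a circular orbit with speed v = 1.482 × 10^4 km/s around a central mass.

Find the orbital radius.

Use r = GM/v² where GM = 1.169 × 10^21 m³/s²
v = 1.482 × 10^4 km/s = 1.482 × 10^7 m/s
GM = 1.169 × 10^21 m³/s²
v² = 2.19632 × 10^14 m²/s²
r = GM/v² = (1.169 × 10^21) / (2.19632 × 10^14) = 5.32253 × 10^6 m ≈ 5.323 × 10^6 m

Final answer: 5.323 × 10^6 m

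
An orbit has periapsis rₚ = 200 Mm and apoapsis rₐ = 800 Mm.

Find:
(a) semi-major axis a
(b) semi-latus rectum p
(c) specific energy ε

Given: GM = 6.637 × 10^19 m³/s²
rₚ = 200 Mm = 2 × 10^8 m
rₐ = 800 Mm = 8 × 10^8 m
GM = 6.637 × 10^19 m³/s²
a = (rₚ + rₐ)/2 = 5 × 10^8 m
e = (rₐ − rₚ)/(rₐ + rₚ) = (6 × 10^8) / (1 × 10^9) = 0.6
(a) a = 5 × 10^8 m ≈ 500 Mm
(b) 1 − e² = 0.64;  p = a(1 − e²) = 5 × 10^8 × 0.64 = 3.2 × 10^8 m ≈ 320 Mm
(c) 2a = 1 × 10^9 m;  ε = −GM/(2a) = -6.637 × 10^10 J/kg ≈ -66.37 GJ/kg

Final answer:
(a) semi-major axis a = 500 Mm
(b) semi-latus rectum p = 320 Mm
(c) specific energy ε = -66.37 GJ/kg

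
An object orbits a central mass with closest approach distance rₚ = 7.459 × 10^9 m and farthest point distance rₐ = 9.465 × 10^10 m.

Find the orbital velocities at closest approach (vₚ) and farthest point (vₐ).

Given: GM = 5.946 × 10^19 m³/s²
rₚ = 7.459 × 10^9 m
rₐ = 9.465 × 10^10 m
GM = 5.946 × 10^19 m³/s²
a = (rₚ + rₐ)/2 = 5.10545 × 10^10 m
Vis-viva: v² = GM (2/r − 1/a)
vₚ² = 5.946 × 10^19 × (2.68132 × 10^-10 − 1.95869 × 10^-11) = 1.47785 × 10^10 m²/s²
vₚ = 121567 m/s ≈ 121.6 km/s
vₐ² = 5.946 × 10^19 × (2.11305 × 10^-11 − 1.95869 × 10^-11) = 9.17806 × 10^7 m²/s²
vₐ = 9580.22 m/s ≈ 9.58 km/s

Final answer: vₚ = 121.6 km/s, vₐ = 9.58 km/s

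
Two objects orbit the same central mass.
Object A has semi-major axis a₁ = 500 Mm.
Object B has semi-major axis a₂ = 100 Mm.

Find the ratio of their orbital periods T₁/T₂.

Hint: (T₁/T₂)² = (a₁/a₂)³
a₁ = 500 Mm = 5 × 10^8 m
a₂ = 100 Mm = 1 × 10^8 m
a₁/a₂ = 5
T₁/T₂ = (a₁/a₂)^(3/2) = (5)^1.5 = 11.1803

Final answer: T₁/T₂ = 11.18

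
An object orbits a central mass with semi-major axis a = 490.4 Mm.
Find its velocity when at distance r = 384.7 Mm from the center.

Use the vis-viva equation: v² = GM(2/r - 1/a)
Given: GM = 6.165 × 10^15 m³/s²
a = 490.4 Mm = 4.904 × 10^8 m
r = 384.7 Mm = 3.847 × 10^8 m
GM = 6.165 × 10^15 m³/s²
2/r − 1/a = 5.19886 × 10^-9 − 2.03915 × 10^-9 = 3.1597 × 10^-9 m⁻¹
v² = GM (2/r − 1/a) = 1.94796 × 10^7 m²/s²
v = 4413.57 m/s ≈ 4.414 km/s

Final answer: 4.414 km/s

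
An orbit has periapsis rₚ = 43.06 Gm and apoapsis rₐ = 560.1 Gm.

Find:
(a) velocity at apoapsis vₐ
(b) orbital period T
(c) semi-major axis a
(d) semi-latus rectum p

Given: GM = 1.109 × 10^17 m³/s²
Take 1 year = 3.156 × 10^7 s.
rₚ = 43.06 Gm = 4.306 × 10^10 m
rₐ = 560.1 Gm = 5.601 × 10^11 m
GM = 1.109 × 10^17 m³/s²
a = (rₚ + rₐ)/2 = 3.0158 × 10^11 m
e = (rₐ − rₚ)/(rₐ + rₚ) = (5.1704 × 10^11) / (6.0316 × 10^11) = 0.857219
(a) vₐ² = GM (2/rₐ − 1/a) = 1.109 × 10^17 × (3.57079 × 10^-12 − 3.31587 × 10^-12) = 28270.8 m²/s²;  vₐ = 168.139 m/s ≈ 168.1 m/s
(b) a³ = 2.74289 × 10^34 m³;  T = 2π √(a³/GM) = 2π × 4.97322 × 10^8 s = 3.12477 × 10^9 s ≈ 99.01 years
(c) a = 3.0158 × 10^11 m ≈ 301.6 Gm
(d) 1 − e² = 0.265176;  p = a(1 − e²) = 3.0158 × 10^11 × 0.265176 = 7.99718 × 10^10 m ≈ 79.97 Gm

Final answer:
(a) velocity at apoapsis vₐ = 168.1 m/s
(b) orbital period T = 99.01 years
(c) semi-major axis a = 301.6 Gm
(d) semi-latus rectum p = 79.97 Gm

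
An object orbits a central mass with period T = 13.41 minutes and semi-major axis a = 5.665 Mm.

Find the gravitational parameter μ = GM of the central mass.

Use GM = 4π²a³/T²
T = 13.41 minutes = 804.6 s
a = 5.665 Mm = 5.665 × 10^6 m
a³ = 1.81802 × 10^20 m³
T² = 647381 s²
GM = 4π² × (1.81802 × 10^20) / 647381 = 1.10866 × 10^16 m³/s²
GM ≈ 1.109 × 10^16 m³/s²

Final answer: GM = 1.109 × 10^16 m³/s²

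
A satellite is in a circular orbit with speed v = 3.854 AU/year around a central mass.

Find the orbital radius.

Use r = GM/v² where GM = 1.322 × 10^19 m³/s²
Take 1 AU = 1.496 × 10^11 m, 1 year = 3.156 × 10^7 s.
v = 3.854 AU/year = 18268.6 m/s
GM = 1.322 × 10^19 m³/s²
v² = 3.33743 × 10^8 m²/s²
r = GM/v² = (1.322 × 10^19) / (3.33743 × 10^8) = 3.96113 × 10^10 m ≈ 0.2648 AU

Final answer: 0.2648 AU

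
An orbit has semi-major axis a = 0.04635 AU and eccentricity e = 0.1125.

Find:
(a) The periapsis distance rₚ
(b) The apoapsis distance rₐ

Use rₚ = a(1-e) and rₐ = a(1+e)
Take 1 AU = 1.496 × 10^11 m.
a = 0.04635 AU = 6.93396 × 10^9 m
e = 0.1125:  1 − e = 0.8875,  1 + e = 1.1125
(a) rₚ = a(1 − e) = 6.93396 × 10^9 m × 0.8875 = 6.15389 × 10^9 m ≈ 0.04114 AU
(b) rₐ = a(1 + e) = 6.93396 × 10^9 m × 1.1125 = 7.71403 × 10^9 m ≈ 0.05156 AU

Final answer:
(a) rₚ = 0.04114 AU
(b) rₐ = 0.05156 AU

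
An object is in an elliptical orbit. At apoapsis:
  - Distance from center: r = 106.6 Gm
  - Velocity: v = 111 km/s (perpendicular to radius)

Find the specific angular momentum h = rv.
r = 106.6 Gm = 1.066 × 10^11 m
v = 111 km/s = 111000 m/s
h = rv = 1.066 × 10^11 × 111000 = 1.18326 × 10^16 m²/s ≈ 1.183 × 10^16 m²/s

Final answer: h = 1.183 × 10^16 m²/s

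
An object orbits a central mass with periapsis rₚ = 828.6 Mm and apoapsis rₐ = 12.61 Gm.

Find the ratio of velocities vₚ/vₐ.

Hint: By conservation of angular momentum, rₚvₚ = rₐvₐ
rₚ = 828.6 Mm = 8.286 × 10^8 m
rₐ = 12.61 Gm = 1.261 × 10^10 m
rₚvₚ = rₐvₐ  ⇒  vₚ/vₐ = rₐ/rₚ
vₚ/vₐ = (1.261 × 10^10) / (8.286 × 10^8) = 15.2184

Final answer: vₚ/vₐ = 15.22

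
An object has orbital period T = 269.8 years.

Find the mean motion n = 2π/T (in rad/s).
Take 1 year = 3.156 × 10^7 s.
T = 269.8 years = 8.51489 × 10^9 s
n = 2π / (8.51489 × 10^9 s) = 7.37906 × 10^-10 rad/s ≈ 7.379 × 10^-10 rad/s

Final answer: n = 7.379 × 10^-10 rad/s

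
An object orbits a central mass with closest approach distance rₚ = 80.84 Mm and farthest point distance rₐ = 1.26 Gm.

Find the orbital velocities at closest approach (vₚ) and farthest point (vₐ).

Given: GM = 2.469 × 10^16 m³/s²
rₚ = 80.84 Mm = 8.084 × 10^7 m
rₐ = 1.26 Gm = 1.26 × 10^9 m
GM = 2.469 × 10^16 m³/s²
a = (rₚ + rₐ)/2 = 6.7042 × 10^8 m
Vis-viva: v² = GM (2/r − 1/a)
vₚ² = 2.469 × 10^16 × (2.47402 × 10^-8 − 1.4916 × 10^-9) = 5.74009 × 10^8 m²/s²
vₚ = 23958.5 m/s ≈ 23.96 km/s
vₐ² = 2.469 × 10^16 × (1.5873 × 10^-9 − 1.4916 × 10^-9) = 2.36282 × 10^6 m²/s²
vₐ = 1537.15 m/s ≈ 1.537 km/s

Final answer: vₚ = 23.96 km/s, vₐ = 1.537 km/s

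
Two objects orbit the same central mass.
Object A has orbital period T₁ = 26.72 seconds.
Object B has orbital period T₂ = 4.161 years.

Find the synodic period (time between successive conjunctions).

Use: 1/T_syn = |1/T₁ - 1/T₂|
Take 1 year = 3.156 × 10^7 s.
T₁ = 26.72 seconds
T₂ = 4.161 years = 1.31321 × 10^8 s
1/T₁ = 0.0374251 s⁻¹
1/T₂ = 7.61492 × 10^-9 s⁻¹
|1/T₁ − 1/T₂| = 0.0374251 s⁻¹
T_syn = 1 / |1/T₁ − 1/T₂| = 26.72 s ≈ 26.72 seconds

Final answer: T_syn = 26.72 seconds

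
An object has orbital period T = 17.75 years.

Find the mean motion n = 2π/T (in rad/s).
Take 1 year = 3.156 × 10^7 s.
T = 17.75 years = 5.6019 × 10^8 s
n = 2π / (5.6019 × 10^8 s) = 1.12162 × 10^-8 rad/s ≈ 1.122 × 10^-8 rad/s

Final answer: n = 1.122 × 10^-8 rad/s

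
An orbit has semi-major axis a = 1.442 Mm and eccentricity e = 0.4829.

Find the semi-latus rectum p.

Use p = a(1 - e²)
a = 1.442 Mm = 1.442 × 10^6 m
e = 0.4829,  e² = 0.233192,  1 − e² = 0.766808
p = a(1 − e²) = 1.442 × 10^6 m × 0.766808 = 1.10574 × 10^6 m ≈ 1.106 Mm

Final answer: p = 1.106 Mm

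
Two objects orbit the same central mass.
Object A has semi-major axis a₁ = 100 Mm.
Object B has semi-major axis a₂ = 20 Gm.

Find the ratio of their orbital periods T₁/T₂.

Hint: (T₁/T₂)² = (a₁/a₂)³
a₁ = 100 Mm = 1 × 10^8 m
a₂ = 20 Gm = 2 × 10^10 m
a₁/a₂ = 0.005
T₁/T₂ = (a₁/a₂)^(3/2) = (0.005)^1.5 = 0.000353553

Final answer: T₁/T₂ = 0.0003536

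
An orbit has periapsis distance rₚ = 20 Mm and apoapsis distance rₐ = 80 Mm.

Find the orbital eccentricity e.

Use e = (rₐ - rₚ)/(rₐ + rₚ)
rₚ = 20 Mm = 2 × 10^7 m
rₐ = 80 Mm = 8 × 10^7 m
rₐ − rₚ = 6 × 10^7 m
rₐ + rₚ = 1 × 10^8 m
e = (rₐ − rₚ)/(rₐ + rₚ) = 0.6

Final answer: e = 0.6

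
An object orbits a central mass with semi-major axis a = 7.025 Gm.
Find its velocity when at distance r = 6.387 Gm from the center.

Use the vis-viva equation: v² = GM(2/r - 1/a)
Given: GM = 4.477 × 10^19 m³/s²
a = 7.025 Gm = 7.025 × 10^9 m
r = 6.387 Gm = 6.387 × 10^9 m
GM = 4.477 × 10^19 m³/s²
2/r − 1/a = 3.13136 × 10^-10 − 1.42349 × 10^-10 = 1.70787 × 10^-10 m⁻¹
v² = GM (2/r − 1/a) = 7.64615 × 10^9 m²/s²
v = 87442.3 m/s ≈ 87.44 km/s

Final answer: 87.44 km/s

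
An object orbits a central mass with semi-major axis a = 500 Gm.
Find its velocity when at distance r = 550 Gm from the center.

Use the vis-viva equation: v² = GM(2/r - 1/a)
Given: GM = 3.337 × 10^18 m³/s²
a = 500 Gm = 5 × 10^11 m
r = 550 Gm = 5.5 × 10^11 m
GM = 3.337 × 10^18 m³/s²
2/r − 1/a = 3.63636 × 10^-12 − 2 × 10^-12 = 1.63636 × 10^-12 m⁻¹
v² = GM (2/r − 1/a) = 5.46055 × 10^6 m²/s²
v = 2336.78 m/s ≈ 2.337 km/s

Final answer: 2.337 km/s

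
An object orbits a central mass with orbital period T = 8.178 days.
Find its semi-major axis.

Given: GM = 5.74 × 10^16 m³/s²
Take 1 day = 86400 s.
T = 8.178 days = 706579 s
GM = 5.74 × 10^16 m³/s²
Kepler's third law: a³ = GM T² / (4π²)
T² = 4.99254 × 10^11 s²
a³ = (5.74 × 10^16) × (4.99254 × 10^11) / (4π²) = 7.25895 × 10^26 m³
a = (a³)^(1/3) = 8.9872 × 10^8 m ≈ 898.7 Mm

Final answer: 898.7 Mm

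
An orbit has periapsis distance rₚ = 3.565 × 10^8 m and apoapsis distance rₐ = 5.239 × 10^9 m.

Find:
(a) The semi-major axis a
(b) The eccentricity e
rₚ = 3.565 × 10^8 m
rₐ = 5.239 × 10^9 m
(a) a = (rₚ + rₐ)/2 = 2.79775 × 10^9 m ≈ 2.798 × 10^9 m
(b) e = (rₐ − rₚ)/(rₐ + rₚ) = (4.8825 × 10^9) / (5.5955 × 10^9) = 0.872576

Final answer:
(a) a = 2.798 × 10^9 m
(b) e = 0.8726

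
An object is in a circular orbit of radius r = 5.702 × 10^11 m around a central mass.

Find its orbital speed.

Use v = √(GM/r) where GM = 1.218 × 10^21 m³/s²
r = 5.702 × 10^11 m
GM = 1.218 × 10^21 m³/s²
GM/r = (1.218 × 10^21) / (5.702 × 10^11) = 2.13609 × 10^9 m²/s²
v = √(GM/r) = 46217.9 m/s ≈ 46.22 km/s

Final answer: 46.22 km/s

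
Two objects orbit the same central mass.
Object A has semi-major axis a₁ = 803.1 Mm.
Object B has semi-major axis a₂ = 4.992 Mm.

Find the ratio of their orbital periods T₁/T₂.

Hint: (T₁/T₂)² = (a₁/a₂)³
a₁ = 803.1 Mm = 8.031 × 10^8 m
a₂ = 4.992 Mm = 4.992 × 10^6 m
a₁/a₂ = 160.877
T₁/T₂ = (a₁/a₂)^(3/2) = (160.877)^1.5 = 2040.53

Final answer: T₁/T₂ = 2041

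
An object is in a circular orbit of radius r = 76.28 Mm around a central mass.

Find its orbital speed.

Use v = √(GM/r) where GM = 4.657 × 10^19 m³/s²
r = 76.28 Mm = 7.628 × 10^7 m
GM = 4.657 × 10^19 m³/s²
GM/r = (4.657 × 10^19) / (7.628 × 10^7) = 6.10514 × 10^11 m²/s²
v = √(GM/r) = 781354 m/s ≈ 781.4 km/s

Final answer: 781.4 km/s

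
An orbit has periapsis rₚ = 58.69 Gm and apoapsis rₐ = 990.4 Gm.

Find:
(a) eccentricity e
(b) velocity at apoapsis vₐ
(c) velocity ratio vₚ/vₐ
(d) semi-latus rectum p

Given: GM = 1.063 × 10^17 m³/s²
rₚ = 58.69 Gm = 5.869 × 10^10 m
rₐ = 990.4 Gm = 9.904 × 10^11 m
GM = 1.063 × 10^17 m³/s²
a = (rₚ + rₐ)/2 = 5.24545 × 10^11 m
e = (rₐ − rₚ)/(rₐ + rₚ) = (9.3171 × 10^11) / (1.04909 × 10^12) = 0.888113
(a) e = 0.888113 ≈ 0.8881
(b) vₐ² = GM (2/rₐ − 1/a) = 1.063 × 10^17 × (2.01939 × 10^-12 − 1.90641 × 10^-12) = 12008.9 m²/s²;  vₐ = 109.585 m/s ≈ 109.6 m/s
(c) vₚ/vₐ = rₐ/rₚ (angular momentum) = (9.904 × 10^11) / (5.869 × 10^10) = 16.8751 ≈ 16.88
(d) 1 − e² = 0.211256;  p = a(1 − e²) = 5.24545 × 10^11 × 0.211256 = 1.10813 × 10^11 m ≈ 110.8 Gm

Final answer:
(a) eccentricity e = 0.8881
(b) velocity at apoapsis vₐ = 109.6 m/s
(c) velocity ratio vₚ/vₐ = 16.88
(d) semi-latus rectum p = 110.8 Gm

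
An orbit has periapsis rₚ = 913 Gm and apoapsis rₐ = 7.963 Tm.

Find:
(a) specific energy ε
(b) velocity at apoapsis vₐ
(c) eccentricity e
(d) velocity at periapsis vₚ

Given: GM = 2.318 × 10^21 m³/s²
rₚ = 913 Gm = 9.13 × 10^11 m
rₐ = 7.963 Tm = 7.963 × 10^12 m
GM = 2.318 × 10^21 m³/s²
a = (rₚ + rₐ)/2 = 4.438 × 10^12 m
e = (rₐ − rₚ)/(rₐ + rₚ) = (7.05 × 10^12) / (8.876 × 10^12) = 0.794277
(a) 2a = 8.876 × 10^12 m;  ε = −GM/(2a) = -2.61154 × 10^8 J/kg ≈ -261.2 MJ/kg
(b) vₐ² = GM (2/rₐ − 1/a) = 2.318 × 10^21 × (2.51162 × 10^-13 − 2.25327 × 10^-13) = 5.98853 × 10^7 m²/s²;  vₐ = 7738.56 m/s ≈ 7.739 km/s
(c) e = 0.794277 ≈ 0.7943
(d) vₚ² = GM (2/rₚ − 1/a) = 2.318 × 10^21 × (2.19058 × 10^-12 − 2.25327 × 10^-13) = 4.55546 × 10^9 m²/s²;  vₚ = 67494.1 m/s ≈ 67.49 km/s

Final answer:
(a) specific energy ε = -261.2 MJ/kg
(b) velocity at apoapsis vₐ = 7.739 km/s
(c) eccentricity e = 0.7943
(d) velocity at periapsis vₚ = 67.49 km/s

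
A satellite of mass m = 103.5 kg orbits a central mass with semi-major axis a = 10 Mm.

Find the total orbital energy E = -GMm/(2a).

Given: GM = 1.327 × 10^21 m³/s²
a = 10 Mm = 1 × 10^7 m
GM = 1.327 × 10^21 m³/s²
2a = 2 × 10^7 m
GMm = 1.327 × 10^21 × 103.5 = 1.37345 × 10^23 m³·kg/s²
E = −GMm/(2a) = -6.86722 × 10^15 J ≈ -6.867 PJ

Final answer: -6.867 PJ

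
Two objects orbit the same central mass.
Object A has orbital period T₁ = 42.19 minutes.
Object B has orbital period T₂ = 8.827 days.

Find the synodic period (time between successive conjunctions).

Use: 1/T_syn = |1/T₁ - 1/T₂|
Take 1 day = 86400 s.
T₁ = 42.19 minutes = 2531.4 s
T₂ = 8.827 days = 762653 s
1/T₁ = 0.000395038 s⁻¹
1/T₂ = 1.31121 × 10^-6 s⁻¹
|1/T₁ − 1/T₂| = 0.000393727 s⁻¹
T_syn = 1 / |1/T₁ − 1/T₂| = 2539.83 s ≈ 42.33 minutes

Final answer: T_syn = 42.33 minutes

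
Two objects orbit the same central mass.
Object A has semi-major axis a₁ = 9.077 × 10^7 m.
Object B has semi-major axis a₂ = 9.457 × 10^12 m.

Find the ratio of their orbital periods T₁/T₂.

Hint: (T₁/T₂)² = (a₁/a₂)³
a₁ = 9.077 × 10^7 m
a₂ = 9.457 × 10^12 m
a₁/a₂ = 9.59818 × 10^-6
T₁/T₂ = (a₁/a₂)^(3/2) = (9.59818 × 10^-6)^1.5 = 2.97361 × 10^-8

Final answer: T₁/T₂ = 2.974 × 10^-8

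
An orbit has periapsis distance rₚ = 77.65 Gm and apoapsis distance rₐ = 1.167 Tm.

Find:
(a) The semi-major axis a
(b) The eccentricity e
rₚ = 77.65 Gm = 7.765 × 10^10 m
rₐ = 1.167 Tm = 1.167 × 10^12 m
(a) a = (rₚ + rₐ)/2 = 6.22325 × 10^11 m ≈ 622.3 Gm
(b) e = (rₐ − rₚ)/(rₐ + rₚ) = (1.08935 × 10^12) / (1.24465 × 10^12) = 0.875226

Final answer:
(a) a = 622.3 Gm
(b) e = 0.8752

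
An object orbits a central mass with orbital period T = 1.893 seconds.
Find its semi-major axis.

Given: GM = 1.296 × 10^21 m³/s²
T = 1.893 seconds
GM = 1.296 × 10^21 m³/s²
Kepler's third law: a³ = GM T² / (4π²)
T² = 3.58345 s²
a³ = (1.296 × 10^21) × 3.58345 / (4π²) = 1.17638 × 10^20 m³
a = (a³)^(1/3) = 4.89984 × 10^6 m ≈ 4.9 × 10^6 m

Final answer: 4.9 × 10^6 m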